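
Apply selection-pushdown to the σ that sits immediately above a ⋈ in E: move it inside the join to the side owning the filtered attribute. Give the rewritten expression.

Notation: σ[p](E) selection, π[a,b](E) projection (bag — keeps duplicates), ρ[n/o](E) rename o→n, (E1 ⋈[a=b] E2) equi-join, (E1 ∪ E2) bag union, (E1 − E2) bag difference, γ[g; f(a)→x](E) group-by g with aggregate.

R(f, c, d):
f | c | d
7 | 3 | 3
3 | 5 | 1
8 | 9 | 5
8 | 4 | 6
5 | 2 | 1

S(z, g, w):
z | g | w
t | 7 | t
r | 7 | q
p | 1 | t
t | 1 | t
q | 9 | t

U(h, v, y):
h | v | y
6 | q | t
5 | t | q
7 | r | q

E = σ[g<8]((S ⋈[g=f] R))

σ filters on g, owned by the left side.
E' = (σ[g<8](S) ⋈[g=f] R)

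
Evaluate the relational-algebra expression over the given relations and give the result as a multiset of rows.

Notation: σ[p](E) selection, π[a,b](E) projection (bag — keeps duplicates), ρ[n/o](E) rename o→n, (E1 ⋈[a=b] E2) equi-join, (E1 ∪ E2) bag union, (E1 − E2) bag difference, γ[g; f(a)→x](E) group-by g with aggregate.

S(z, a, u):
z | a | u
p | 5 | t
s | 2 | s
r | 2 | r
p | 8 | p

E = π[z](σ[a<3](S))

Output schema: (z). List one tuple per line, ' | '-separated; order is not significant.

Stepwise |·|:
  S → 4
  σ[a<3](S) → 2
  π[z](σ[a<3](S)) → 2

== RESULT ==
z
r
s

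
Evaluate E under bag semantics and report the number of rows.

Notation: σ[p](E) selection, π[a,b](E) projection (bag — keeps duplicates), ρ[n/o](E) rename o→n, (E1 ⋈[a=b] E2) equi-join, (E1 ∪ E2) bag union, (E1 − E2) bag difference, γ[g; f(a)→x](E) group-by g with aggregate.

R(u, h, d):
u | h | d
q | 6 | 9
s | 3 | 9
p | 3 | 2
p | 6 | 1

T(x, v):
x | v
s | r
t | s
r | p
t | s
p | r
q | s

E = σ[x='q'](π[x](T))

Stepwise |·|:
  T → 6
  π[x](T) → 6
  σ[x='q'](π[x](T)) → 1

|E| = 1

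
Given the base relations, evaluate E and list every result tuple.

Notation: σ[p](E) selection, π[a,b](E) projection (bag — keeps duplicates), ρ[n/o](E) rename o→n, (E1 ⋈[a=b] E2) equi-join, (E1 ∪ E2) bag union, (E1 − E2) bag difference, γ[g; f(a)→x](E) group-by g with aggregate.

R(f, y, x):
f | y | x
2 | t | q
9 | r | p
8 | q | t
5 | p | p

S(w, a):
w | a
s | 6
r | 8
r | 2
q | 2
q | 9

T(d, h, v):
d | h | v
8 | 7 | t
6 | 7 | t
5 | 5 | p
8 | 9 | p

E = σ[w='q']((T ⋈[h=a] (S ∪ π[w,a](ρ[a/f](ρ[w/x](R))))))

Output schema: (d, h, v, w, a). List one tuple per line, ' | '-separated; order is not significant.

Stepwise |·|:
  T → 4
  S → 5
  R → 4
  ρ[w/x](R) → 4
  ρ[a/f](ρ[w/x](R)) → 4
  π[w,a](ρ[a/f](ρ[w/x](R))) → 4
  (S ∪ π[w,a](ρ[a/f](ρ[w/x](R)))) → 9
  (T ⋈[h=a] (S ∪ π[w,a](ρ[a/f](ρ[w/x](R))))) → 3
  σ[w='q']((T ⋈[h=a] (S ∪ π[w,a](ρ[a/f](ρ[w/x](R)))))) → 1

== RESULT ==
d | h | v | w | a
8 | 9 | p | q | 9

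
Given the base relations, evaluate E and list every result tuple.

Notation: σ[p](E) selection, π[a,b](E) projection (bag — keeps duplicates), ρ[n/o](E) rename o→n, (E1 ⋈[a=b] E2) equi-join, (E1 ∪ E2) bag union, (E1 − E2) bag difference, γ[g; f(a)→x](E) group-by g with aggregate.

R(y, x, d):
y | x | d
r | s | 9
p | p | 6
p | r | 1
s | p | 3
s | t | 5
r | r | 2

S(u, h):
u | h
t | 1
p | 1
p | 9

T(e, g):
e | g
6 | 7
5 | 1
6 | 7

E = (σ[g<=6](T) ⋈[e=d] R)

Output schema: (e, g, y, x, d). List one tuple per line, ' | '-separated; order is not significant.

Per-node cardinality:
  T → 3
  σ[g<=6](T) → 1
  R → 6
  (σ[g<=6](T) ⋈[e=d] R) → 1

== RESULT ==
e | g | y | x | d
5 | 1 | s | t | 5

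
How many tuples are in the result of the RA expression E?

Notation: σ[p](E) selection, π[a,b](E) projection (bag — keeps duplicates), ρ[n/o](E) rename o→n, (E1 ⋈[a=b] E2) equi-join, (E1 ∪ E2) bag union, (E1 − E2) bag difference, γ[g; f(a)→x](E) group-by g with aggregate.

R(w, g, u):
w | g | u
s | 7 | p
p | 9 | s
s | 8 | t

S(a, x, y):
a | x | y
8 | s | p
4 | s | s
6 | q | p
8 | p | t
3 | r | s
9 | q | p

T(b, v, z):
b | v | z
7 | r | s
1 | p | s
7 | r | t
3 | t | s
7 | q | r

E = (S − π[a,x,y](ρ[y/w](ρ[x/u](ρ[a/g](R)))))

Row counts bottom-up:
  S → 6
  R → 3
  ρ[a/g](R) → 3
  ρ[x/u](ρ[a/g](R)) → 3
  ρ[y/w](ρ[x/u](ρ[a/g](R))) → 3
  π[a,x,y](ρ[y/w](ρ[x/u](ρ[a/g](R)))) → 3
  (S − π[a,x,y](ρ[y/w](ρ[x/u](ρ[a/g](R))))) → 6

|E| = 6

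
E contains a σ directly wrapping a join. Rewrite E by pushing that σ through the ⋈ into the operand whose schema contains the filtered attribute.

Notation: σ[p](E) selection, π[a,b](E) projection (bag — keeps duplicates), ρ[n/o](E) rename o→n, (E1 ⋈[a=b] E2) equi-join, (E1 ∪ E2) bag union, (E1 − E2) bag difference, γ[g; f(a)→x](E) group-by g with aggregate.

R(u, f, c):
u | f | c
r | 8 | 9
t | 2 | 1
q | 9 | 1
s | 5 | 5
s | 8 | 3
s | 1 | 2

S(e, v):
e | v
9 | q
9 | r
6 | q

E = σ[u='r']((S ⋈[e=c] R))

σ filters on u, owned by the right side.
E' = (S ⋈[e=c] σ[u='r'](R))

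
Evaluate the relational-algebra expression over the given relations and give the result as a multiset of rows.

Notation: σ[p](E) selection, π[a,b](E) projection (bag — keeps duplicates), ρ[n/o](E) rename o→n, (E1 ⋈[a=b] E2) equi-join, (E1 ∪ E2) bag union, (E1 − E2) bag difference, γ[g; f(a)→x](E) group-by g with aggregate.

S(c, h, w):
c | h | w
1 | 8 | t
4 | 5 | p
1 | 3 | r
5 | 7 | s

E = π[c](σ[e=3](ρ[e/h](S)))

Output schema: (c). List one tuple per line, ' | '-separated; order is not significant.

Stepwise |·|:
  S → 4
  ρ[e/h](S) → 4
  σ[e=3](ρ[e/h](S)) → 1
  π[c](σ[e=3](ρ[e/h](S))) → 1

== RESULT ==
c
1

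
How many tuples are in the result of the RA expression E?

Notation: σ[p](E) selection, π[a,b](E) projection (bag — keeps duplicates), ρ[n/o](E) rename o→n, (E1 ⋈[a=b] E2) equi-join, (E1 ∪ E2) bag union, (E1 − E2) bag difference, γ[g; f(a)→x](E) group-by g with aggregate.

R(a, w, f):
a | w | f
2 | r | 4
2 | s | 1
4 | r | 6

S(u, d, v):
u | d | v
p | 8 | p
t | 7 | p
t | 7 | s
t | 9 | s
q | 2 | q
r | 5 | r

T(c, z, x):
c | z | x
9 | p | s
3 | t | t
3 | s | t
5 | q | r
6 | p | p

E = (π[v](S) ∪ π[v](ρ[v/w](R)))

Row counts bottom-up:
  S → 6
  π[v](S) → 6
  R → 3
  ρ[v/w](R) → 3
  π[v](ρ[v/w](R)) → 3
  (π[v](S) ∪ π[v](ρ[v/w](R))) → 9

|E| = 9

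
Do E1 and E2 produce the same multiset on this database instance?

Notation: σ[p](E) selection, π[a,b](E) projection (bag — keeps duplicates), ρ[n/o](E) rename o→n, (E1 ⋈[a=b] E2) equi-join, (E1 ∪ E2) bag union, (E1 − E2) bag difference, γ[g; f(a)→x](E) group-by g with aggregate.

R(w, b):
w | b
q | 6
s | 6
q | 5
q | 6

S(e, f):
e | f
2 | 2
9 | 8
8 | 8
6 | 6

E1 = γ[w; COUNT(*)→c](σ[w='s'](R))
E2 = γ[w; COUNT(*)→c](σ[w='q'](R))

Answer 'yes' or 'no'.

E1 per-node cardinality:
  R → 4
  σ[w='s'](R) → 1
  γ[w; COUNT(*)→c](σ[w='s'](R)) → 1
E2 per-node cardinality:
  R → 4
  σ[w='q'](R) → 3
  γ[w; COUNT(*)→c](σ[w='q'](R)) → 1

E1 result:
w | c
s | 1
E2 result:
w | c
q | 3
Witness: ('q', 3) appears 0× in E1 but 1× in E2.

no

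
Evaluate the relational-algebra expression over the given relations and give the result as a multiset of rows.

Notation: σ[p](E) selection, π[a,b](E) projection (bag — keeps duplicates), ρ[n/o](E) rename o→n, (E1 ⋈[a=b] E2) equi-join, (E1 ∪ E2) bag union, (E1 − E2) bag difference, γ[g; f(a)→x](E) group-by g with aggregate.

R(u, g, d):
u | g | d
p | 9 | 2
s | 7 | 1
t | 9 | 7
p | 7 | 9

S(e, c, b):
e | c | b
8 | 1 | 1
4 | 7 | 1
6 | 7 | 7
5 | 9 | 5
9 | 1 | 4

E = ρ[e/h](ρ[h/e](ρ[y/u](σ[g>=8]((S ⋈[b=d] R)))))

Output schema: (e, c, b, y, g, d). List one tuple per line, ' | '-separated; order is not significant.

Stepwise |·|:
  S → 5
  R → 4
  (S ⋈[b=d] R) → 3
  σ[g>=8]((S ⋈[b=d] R)) → 1
  ρ[y/u](σ[g>=8]((S ⋈[b=d] R))) → 1
  ρ[h/e](ρ[y/u](σ[g>=8]((S ⋈[b=d] R)))) → 1
  ρ[e/h](ρ[h/e](ρ[y/u](σ[g>=8]((S ⋈[b=d] R))))) → 1

== RESULT ==
e | c | b | y | g | d
6 | 7 | 7 | t | 9 | 7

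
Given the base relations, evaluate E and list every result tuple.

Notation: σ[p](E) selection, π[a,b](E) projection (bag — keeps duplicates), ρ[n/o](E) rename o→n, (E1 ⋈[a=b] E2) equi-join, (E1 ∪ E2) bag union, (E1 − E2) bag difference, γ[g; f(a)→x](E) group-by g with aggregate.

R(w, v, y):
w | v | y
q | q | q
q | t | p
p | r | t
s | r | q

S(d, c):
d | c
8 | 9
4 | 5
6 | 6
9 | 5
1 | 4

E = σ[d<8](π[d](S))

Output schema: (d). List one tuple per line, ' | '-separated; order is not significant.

Stepwise |·|:
  S → 5
  π[d](S) → 5
  σ[d<8](π[d](S)) → 3

== RESULT ==
d
1
4
6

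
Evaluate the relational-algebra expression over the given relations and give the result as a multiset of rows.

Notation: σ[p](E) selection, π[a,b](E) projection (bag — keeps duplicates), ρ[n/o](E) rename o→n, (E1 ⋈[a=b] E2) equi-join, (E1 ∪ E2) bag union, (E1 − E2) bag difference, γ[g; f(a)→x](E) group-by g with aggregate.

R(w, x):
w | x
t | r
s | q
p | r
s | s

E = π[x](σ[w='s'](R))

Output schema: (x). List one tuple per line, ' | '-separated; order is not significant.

Subexpression sizes:
  R → 4
  σ[w='s'](R) → 2
  π[x](σ[w='s'](R)) → 2

== RESULT ==
x
q
s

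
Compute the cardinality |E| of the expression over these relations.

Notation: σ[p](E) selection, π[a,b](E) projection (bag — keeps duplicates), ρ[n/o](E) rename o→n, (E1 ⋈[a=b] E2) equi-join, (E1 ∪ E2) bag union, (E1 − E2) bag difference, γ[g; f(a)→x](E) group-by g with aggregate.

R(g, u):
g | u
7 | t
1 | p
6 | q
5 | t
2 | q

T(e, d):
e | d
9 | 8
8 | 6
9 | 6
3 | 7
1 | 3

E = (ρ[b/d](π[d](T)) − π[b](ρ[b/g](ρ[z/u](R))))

Per-node cardinality:
  T → 5
  π[d](T) → 5
  ρ[b/d](π[d](T)) → 5
  R → 5
  ρ[z/u](R) → 5
  ρ[b/g](ρ[z/u](R)) → 5
  π[b](ρ[b/g](ρ[z/u](R))) → 5
  (ρ[b/d](π[d](T)) − π[b](ρ[b/g](ρ[z/u](R)))) → 3

|E| = 3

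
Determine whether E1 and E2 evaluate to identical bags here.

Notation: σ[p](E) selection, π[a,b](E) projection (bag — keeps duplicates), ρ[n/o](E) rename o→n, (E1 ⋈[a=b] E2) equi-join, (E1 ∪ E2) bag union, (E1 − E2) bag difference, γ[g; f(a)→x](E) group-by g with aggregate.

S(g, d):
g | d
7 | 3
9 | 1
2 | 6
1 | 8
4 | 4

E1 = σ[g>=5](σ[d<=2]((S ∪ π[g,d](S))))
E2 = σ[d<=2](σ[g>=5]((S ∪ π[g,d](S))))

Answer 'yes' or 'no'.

E1 per-node cardinality:
  S → 5
  S → 5
  π[g,d](S) → 5
  (S ∪ π[g,d](S)) → 10
  σ[d<=2]((S ∪ π[g,d](S))) → 2
  σ[g>=5](σ[d<=2]((S ∪ π[g,d](S)))) → 2
E2 per-node cardinality:
  S → 5
  S → 5
  π[g,d](S) → 5
  (S ∪ π[g,d](S)) → 10
  σ[g>=5]((S ∪ π[g,d](S))) → 4
  σ[d<=2](σ[g>=5]((S ∪ π[g,d](S)))) → 2

E1 and E2 produce the same multiset:
g | d
9 | 1
9 | 1

yes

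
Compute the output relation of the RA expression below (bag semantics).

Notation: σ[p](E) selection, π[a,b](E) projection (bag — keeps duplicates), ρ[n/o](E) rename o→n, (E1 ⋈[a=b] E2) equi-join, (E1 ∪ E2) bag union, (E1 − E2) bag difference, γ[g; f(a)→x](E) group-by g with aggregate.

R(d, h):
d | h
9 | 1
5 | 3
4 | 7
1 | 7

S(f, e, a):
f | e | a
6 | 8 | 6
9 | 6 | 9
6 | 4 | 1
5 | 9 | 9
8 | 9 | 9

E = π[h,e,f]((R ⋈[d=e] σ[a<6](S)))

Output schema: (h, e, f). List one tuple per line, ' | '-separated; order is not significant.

Per-node cardinality:
  R → 4
  S → 5
  σ[a<6](S) → 1
  (R ⋈[d=e] σ[a<6](S)) → 1
  π[h,e,f]((R ⋈[d=e] σ[a<6](S))) → 1

== RESULT ==
h | e | f
7 | 4 | 6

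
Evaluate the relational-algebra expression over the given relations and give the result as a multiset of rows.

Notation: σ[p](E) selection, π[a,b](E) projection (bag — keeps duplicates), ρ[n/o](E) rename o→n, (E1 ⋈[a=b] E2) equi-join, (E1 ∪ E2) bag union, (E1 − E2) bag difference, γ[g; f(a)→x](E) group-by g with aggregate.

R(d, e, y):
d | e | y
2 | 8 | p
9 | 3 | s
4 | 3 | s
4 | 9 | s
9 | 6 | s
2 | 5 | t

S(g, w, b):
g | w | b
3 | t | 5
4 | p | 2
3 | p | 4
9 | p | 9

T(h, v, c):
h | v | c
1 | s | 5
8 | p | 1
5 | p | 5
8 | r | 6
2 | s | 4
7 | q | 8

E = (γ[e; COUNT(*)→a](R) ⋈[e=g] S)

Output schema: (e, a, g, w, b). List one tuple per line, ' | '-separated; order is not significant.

Per-node cardinality:
  R → 6
  γ[e; COUNT(*)→a](R) → 5
  S → 4
  (γ[e; COUNT(*)→a](R) ⋈[e=g] S) → 3

== RESULT ==
e | a | g | w | b
3 | 2 | 3 | p | 4
3 | 2 | 3 | t | 5
9 | 1 | 9 | p | 9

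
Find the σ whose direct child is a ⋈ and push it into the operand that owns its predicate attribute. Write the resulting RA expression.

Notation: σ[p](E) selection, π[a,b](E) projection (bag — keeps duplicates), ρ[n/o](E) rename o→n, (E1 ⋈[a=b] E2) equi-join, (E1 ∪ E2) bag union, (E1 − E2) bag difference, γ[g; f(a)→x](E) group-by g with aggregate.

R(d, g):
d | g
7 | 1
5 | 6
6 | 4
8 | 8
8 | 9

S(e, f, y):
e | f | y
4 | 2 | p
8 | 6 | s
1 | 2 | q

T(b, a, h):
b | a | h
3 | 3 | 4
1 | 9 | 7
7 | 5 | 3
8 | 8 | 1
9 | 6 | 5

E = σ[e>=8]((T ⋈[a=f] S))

σ filters on e, owned by the right side.
E' = (T ⋈[a=f] σ[e>=8](S))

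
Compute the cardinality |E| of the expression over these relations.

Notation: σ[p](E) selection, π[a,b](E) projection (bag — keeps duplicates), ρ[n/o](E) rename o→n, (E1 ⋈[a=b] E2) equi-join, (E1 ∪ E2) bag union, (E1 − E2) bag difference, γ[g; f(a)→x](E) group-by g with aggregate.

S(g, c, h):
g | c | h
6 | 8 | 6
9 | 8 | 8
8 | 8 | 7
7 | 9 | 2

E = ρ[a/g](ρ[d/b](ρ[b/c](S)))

Subexpression sizes:
  S → 4
  ρ[b/c](S) → 4
  ρ[d/b](ρ[b/c](S)) → 4
  ρ[a/g](ρ[d/b](ρ[b/c](S))) → 4

|E| = 4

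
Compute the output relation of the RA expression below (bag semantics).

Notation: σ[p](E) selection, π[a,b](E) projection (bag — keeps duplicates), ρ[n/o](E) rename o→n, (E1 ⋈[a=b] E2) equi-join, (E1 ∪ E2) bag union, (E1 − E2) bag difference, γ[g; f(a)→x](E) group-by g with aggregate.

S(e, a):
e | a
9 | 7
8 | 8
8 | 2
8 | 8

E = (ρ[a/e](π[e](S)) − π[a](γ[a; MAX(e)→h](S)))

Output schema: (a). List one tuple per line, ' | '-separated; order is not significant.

Stepwise |·|:
  S → 4
  π[e](S) → 4
  ρ[a/e](π[e](S)) → 4
  S → 4
  γ[a; MAX(e)→h](S) → 3
  π[a](γ[a; MAX(e)→h](S)) → 3
  (ρ[a/e](π[e](S)) − π[a](γ[a; MAX(e)→h](S))) → 3

== RESULT ==
a
8
8
9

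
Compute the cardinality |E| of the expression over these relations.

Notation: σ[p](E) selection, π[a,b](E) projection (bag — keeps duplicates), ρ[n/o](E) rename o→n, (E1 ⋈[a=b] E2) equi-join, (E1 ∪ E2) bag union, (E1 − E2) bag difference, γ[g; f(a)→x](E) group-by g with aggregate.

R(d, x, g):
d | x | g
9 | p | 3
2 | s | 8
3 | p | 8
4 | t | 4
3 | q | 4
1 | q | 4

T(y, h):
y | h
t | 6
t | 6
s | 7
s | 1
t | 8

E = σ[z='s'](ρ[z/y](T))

Subexpression sizes:
  T → 5
  ρ[z/y](T) → 5
  σ[z='s'](ρ[z/y](T)) → 2

|E| = 2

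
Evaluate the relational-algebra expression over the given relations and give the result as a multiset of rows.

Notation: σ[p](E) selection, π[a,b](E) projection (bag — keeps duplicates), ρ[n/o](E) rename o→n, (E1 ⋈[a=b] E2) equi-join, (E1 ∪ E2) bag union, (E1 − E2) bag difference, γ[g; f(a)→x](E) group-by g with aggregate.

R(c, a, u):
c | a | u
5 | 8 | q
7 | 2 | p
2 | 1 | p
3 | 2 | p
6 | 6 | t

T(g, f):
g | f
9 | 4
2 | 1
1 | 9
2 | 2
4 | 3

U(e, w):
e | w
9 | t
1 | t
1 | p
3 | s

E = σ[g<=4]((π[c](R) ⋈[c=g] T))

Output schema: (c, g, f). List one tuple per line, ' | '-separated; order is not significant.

Per-node cardinality:
  R → 5
  π[c](R) → 5
  T → 5
  (π[c](R) ⋈[c=g] T) → 2
  σ[g<=4]((π[c](R) ⋈[c=g] T)) → 2

== RESULT ==
c | g | f
2 | 2 | 1
2 | 2 | 2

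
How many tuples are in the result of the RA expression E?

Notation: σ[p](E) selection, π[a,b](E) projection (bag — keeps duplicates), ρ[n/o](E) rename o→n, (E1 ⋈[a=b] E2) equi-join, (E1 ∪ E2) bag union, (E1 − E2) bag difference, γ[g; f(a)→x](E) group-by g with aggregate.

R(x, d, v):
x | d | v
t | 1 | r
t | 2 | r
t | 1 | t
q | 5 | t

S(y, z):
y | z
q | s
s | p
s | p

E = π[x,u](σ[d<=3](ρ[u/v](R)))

Per-node cardinality:
  R → 4
  ρ[u/v](R) → 4
  σ[d<=3](ρ[u/v](R)) → 3
  π[x,u](σ[d<=3](ρ[u/v](R))) → 3

|E| = 3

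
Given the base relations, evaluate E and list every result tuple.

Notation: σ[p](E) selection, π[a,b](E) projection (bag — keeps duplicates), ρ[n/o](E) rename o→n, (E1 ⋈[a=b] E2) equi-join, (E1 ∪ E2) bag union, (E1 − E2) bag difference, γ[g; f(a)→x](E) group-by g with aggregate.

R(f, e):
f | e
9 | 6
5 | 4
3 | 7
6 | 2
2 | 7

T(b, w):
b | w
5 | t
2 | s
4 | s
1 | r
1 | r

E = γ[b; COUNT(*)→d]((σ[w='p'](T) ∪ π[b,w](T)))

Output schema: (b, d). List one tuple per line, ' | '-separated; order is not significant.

Per-node cardinality:
  T → 5
  σ[w='p'](T) → 0
  T → 5
  π[b,w](T) → 5
  (σ[w='p'](T) ∪ π[b,w](T)) → 5
  γ[b; COUNT(*)→d]((σ[w='p'](T) ∪ π[b,w](T))) → 4

== RESULT ==
b | d
1 | 2
2 | 1
4 | 1
5 | 1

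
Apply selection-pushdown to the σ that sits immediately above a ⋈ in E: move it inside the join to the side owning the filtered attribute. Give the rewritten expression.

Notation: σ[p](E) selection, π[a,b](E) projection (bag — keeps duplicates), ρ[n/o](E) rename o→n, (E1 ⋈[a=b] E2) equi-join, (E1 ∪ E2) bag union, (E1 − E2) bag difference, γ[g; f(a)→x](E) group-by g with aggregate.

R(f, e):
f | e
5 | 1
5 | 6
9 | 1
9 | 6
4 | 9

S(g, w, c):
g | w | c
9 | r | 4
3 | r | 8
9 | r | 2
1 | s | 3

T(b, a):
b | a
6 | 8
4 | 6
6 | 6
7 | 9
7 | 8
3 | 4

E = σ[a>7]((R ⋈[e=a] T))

σ filters on a, owned by the right side.
E' = (R ⋈[e=a] σ[a>7](T))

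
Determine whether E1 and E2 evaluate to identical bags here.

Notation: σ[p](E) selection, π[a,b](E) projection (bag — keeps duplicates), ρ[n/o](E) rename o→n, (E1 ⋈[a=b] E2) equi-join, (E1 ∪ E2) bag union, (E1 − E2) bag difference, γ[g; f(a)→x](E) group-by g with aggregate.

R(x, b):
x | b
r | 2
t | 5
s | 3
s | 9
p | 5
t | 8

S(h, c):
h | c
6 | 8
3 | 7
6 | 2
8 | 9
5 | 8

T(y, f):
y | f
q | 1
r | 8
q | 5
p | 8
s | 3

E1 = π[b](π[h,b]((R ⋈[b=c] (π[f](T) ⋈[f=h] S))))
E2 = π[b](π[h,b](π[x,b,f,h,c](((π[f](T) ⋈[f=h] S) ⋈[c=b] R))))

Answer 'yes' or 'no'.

E1 stepwise |·|:
  R → 6
  T → 5
  π[f](T) → 5
  S → 5
  (π[f](T) ⋈[f=h] S) → 4
  (R ⋈[b=c] (π[f](T) ⋈[f=h] S)) → 3
  π[h,b]((R ⋈[b=c] (π[f](T) ⋈[f=h] S))) → 3
  π[b](π[h,b]((R ⋈[b=c] (π[f](T) ⋈[f=h] S)))) → 3
E2 stepwise |·|:
  T → 5
  π[f](T) → 5
  S → 5
  (π[f](T) ⋈[f=h] S) → 4
  R → 6
  ((π[f](T) ⋈[f=h] S) ⋈[c=b] R) → 3
  π[x,b,f,h,c](((π[f](T) ⋈[f=h] S) ⋈[c=b] R)) → 3
  π[h,b](π[x,b,f,h,c](((π[f](T) ⋈[f=h] S) ⋈[c=b] R))) → 3
  π[b](π[h,b](π[x,b,f,h,c](((π[f](T) ⋈[f=h] S) ⋈[c=b] R)))) → 3

E1 and E2 produce the same multiset:
b
8
9
9

yes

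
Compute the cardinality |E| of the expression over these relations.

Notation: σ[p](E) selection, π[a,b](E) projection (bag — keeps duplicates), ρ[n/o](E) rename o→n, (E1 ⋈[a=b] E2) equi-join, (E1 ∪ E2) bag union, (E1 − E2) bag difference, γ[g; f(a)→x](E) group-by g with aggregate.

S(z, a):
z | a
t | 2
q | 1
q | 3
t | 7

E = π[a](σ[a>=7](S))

Stepwise |·|:
  S → 4
  σ[a>=7](S) → 1
  π[a](σ[a>=7](S)) → 1

|E| = 1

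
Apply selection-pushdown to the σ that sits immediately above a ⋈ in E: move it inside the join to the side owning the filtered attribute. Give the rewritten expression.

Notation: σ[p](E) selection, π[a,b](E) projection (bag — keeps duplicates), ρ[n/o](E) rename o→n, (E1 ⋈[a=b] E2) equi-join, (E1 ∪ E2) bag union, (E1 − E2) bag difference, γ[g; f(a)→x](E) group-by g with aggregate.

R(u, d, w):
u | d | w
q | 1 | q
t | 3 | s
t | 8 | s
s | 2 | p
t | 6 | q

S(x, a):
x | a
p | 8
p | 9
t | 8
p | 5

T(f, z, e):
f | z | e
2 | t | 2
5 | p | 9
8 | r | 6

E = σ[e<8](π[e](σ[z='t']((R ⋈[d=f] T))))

σ filters on z, owned by the right side.
E' = σ[e<8](π[e]((R ⋈[d=f] σ[z='t'](T))))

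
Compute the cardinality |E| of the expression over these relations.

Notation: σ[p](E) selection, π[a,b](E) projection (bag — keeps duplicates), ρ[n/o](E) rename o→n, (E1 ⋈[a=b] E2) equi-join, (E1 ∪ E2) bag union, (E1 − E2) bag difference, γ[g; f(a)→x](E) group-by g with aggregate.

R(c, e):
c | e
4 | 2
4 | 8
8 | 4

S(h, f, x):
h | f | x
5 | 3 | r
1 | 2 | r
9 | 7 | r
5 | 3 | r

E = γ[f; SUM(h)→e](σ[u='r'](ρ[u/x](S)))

Subexpression sizes:
  S → 4
  ρ[u/x](S) → 4
  σ[u='r'](ρ[u/x](S)) → 4
  γ[f; SUM(h)→e](σ[u='r'](ρ[u/x](S))) → 3

|E| = 3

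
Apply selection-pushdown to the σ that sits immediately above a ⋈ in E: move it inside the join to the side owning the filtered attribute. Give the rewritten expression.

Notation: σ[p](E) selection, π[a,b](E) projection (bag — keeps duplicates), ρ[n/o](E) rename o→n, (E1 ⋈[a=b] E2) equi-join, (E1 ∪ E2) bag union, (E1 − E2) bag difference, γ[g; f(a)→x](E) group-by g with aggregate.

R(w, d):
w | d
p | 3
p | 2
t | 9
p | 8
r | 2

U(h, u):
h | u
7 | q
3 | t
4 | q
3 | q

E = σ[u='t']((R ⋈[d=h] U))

σ filters on u, owned by the right side.
E' = (R ⋈[d=h] σ[u='t'](U))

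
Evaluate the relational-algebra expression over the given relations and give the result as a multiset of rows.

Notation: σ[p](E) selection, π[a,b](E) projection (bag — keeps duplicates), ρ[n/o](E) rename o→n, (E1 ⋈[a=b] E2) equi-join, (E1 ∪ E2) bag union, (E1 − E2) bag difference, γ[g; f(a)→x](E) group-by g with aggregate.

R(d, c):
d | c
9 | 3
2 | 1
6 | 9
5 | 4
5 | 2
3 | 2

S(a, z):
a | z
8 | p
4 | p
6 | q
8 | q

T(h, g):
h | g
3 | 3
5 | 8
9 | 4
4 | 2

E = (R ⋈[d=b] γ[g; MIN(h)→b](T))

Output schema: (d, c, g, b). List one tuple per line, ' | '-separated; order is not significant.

Subexpression sizes:
  R → 6
  T → 4
  γ[g; MIN(h)→b](T) → 4
  (R ⋈[d=b] γ[g; MIN(h)→b](T)) → 4

== RESULT ==
d | c | g | b
3 | 2 | 3 | 3
5 | 2 | 8 | 5
5 | 4 | 8 | 5
9 | 3 | 4 | 9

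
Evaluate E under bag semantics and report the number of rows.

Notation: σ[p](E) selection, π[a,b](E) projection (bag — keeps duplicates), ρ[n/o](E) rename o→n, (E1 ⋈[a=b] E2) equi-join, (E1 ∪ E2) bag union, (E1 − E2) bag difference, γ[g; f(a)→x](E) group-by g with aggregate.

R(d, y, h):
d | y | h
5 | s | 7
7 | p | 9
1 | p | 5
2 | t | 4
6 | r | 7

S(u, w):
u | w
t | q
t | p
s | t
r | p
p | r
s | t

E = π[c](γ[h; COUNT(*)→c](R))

Row counts bottom-up:
  R → 5
  γ[h; COUNT(*)→c](R) → 4
  π[c](γ[h; COUNT(*)→c](R)) → 4

|E| = 4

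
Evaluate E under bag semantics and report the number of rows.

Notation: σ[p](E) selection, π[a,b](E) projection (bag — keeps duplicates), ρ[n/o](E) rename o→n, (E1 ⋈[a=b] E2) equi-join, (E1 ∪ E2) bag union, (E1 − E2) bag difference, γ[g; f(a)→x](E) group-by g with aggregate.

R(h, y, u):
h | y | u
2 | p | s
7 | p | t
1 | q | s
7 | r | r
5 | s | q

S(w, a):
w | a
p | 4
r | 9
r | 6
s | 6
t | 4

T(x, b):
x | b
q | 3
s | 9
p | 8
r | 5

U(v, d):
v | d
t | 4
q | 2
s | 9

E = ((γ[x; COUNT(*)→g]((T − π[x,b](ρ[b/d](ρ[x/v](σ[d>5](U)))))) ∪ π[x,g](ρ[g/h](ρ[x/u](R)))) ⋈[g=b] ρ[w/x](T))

Per-node cardinality:
  T → 4
  U → 3
  σ[d>5](U) → 1
  ρ[x/v](σ[d>5](U)) → 1
  ρ[b/d](ρ[x/v](σ[d>5](U))) → 1
  π[x,b](ρ[b/d](ρ[x/v](σ[d>5](U)))) → 1
  (T − π[x,b](ρ[b/d](ρ[x/v](σ[d>5](U))))) → 3
  γ[x; COUNT(*)→g]((T − π[x,b](ρ[b/d](ρ[x/v](σ[d>5](U)))))) → 3
  R → 5
  ρ[x/u](R) → 5
  ρ[g/h](ρ[x/u](R)) → 5
  π[x,g](ρ[g/h](ρ[x/u](R))) → 5
  (γ[x; COUNT(*)→g]((T − π[x,b](ρ[b/d](ρ[x/v](σ[d>5](U)))))) ∪ π[x,g](ρ[g/h](ρ[x/u](R)))) → 8
  T → 4
  ρ[w/x](T) → 4
  ((γ[x; COUNT(*)→g]((T − π[x,b](ρ[b/d](ρ[x/v](σ[d>5](U)))))) ∪ π[x,g](ρ[g/h](ρ[x/u](R)))) ⋈[g=b] ρ[w/x](T)) → 1

|E| = 1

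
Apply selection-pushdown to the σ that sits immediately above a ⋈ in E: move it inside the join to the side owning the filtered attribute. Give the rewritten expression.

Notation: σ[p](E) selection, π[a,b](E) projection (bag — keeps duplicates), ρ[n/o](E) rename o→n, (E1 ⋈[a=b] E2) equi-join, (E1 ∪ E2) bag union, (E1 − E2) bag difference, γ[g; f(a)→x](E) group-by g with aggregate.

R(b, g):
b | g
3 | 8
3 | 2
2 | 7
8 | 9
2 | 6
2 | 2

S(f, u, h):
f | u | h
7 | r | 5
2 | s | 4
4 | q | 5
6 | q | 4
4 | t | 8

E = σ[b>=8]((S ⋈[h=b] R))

σ filters on b, owned by the right side.
E' = (S ⋈[h=b] σ[b>=8](R))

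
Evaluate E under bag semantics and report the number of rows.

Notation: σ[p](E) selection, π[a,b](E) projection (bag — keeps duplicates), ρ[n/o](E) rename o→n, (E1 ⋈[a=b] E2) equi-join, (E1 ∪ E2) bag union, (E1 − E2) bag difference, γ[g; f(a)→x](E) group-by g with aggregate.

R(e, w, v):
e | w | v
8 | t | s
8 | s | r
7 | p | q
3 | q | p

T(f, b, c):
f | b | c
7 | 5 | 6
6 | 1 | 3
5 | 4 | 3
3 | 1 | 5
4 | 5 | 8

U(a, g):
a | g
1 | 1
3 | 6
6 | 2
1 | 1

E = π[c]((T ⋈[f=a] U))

Row counts bottom-up:
  T → 5
  U → 4
  (T ⋈[f=a] U) → 2
  π[c]((T ⋈[f=a] U)) → 2

|E| = 2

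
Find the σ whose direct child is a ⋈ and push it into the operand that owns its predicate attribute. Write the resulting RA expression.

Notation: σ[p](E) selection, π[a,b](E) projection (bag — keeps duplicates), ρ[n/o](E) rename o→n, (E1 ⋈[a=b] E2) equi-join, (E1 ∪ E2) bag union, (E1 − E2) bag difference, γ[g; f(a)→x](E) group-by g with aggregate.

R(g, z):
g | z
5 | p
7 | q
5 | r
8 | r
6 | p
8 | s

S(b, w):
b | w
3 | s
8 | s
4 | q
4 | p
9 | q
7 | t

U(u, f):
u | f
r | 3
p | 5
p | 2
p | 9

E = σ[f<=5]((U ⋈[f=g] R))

σ filters on f, owned by the left side.
E' = (σ[f<=5](U) ⋈[f=g] R)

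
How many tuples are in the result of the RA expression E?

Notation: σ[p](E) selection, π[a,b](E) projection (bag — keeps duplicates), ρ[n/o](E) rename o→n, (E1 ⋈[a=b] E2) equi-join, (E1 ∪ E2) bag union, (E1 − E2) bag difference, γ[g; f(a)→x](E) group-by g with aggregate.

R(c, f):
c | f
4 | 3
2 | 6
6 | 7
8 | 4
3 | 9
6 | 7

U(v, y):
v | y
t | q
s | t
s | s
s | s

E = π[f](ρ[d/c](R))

Row counts bottom-up:
  R → 6
  ρ[d/c](R) → 6
  π[f](ρ[d/c](R)) → 6

|E| = 6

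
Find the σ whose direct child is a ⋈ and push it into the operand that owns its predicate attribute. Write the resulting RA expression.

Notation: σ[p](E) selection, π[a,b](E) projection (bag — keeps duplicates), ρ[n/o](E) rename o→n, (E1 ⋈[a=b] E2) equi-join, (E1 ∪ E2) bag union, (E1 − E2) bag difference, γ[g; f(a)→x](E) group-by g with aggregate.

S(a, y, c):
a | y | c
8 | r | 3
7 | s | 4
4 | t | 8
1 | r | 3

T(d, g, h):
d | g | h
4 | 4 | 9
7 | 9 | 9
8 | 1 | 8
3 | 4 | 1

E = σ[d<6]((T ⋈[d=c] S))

σ filters on d, owned by the left side.
E' = (σ[d<6](T) ⋈[d=c] S)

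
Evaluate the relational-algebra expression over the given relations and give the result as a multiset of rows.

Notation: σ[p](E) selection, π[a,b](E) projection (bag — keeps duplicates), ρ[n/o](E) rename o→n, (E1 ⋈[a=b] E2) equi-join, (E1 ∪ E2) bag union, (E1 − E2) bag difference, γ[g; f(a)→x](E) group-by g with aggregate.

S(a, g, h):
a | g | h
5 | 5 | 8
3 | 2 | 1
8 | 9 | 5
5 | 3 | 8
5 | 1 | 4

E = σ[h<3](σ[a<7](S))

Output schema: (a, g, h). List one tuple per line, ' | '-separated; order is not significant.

Stepwise |·|:
  S → 5
  σ[a<7](S) → 4
  σ[h<3](σ[a<7](S)) → 1

== RESULT ==
a | g | h
3 | 2 | 1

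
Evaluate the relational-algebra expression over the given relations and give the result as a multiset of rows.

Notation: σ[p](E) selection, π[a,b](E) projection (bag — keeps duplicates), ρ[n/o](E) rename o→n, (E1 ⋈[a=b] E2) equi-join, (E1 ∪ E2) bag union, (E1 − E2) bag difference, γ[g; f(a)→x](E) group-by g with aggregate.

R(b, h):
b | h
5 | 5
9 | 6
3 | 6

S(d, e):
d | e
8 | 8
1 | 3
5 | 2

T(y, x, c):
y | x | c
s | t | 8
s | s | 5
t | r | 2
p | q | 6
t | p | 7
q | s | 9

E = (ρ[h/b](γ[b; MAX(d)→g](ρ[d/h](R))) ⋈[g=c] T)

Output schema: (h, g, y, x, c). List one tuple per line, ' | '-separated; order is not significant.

Subexpression sizes:
  R → 3
  ρ[d/h](R) → 3
  γ[b; MAX(d)→g](ρ[d/h](R)) → 3
  ρ[h/b](γ[b; MAX(d)→g](ρ[d/h](R))) → 3
  T → 6
  (ρ[h/b](γ[b; MAX(d)→g](ρ[d/h](R))) ⋈[g=c] T) → 3

== RESULT ==
h | g | y | x | c
3 | 6 | p | q | 6
5 | 5 | s | s | 5
9 | 6 | p | q | 6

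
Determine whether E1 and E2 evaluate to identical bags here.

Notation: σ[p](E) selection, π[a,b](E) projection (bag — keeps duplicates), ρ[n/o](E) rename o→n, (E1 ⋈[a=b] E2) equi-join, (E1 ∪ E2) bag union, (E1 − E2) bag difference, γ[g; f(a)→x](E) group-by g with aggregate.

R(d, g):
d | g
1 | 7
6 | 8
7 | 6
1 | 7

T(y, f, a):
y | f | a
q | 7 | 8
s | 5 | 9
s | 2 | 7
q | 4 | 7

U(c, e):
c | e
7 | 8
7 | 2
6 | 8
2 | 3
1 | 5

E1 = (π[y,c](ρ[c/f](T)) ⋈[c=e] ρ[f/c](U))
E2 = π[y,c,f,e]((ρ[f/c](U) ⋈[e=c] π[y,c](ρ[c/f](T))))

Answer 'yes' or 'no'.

E1 row counts bottom-up:
  T → 4
  ρ[c/f](T) → 4
  π[y,c](ρ[c/f](T)) → 4
  U → 5
  ρ[f/c](U) → 5
  (π[y,c](ρ[c/f](T)) ⋈[c=e] ρ[f/c](U)) → 2
E2 row counts bottom-up:
  U → 5
  ρ[f/c](U) → 5
  T → 4
  ρ[c/f](T) → 4
  π[y,c](ρ[c/f](T)) → 4
  (ρ[f/c](U) ⋈[e=c] π[y,c](ρ[c/f](T))) → 2
  π[y,c,f,e]((ρ[f/c](U) ⋈[e=c] π[y,c](ρ[c/f](T)))) → 2

E1 and E2 produce the same multiset:
y | c | f | e
s | 2 | 7 | 2
s | 5 | 1 | 5

yes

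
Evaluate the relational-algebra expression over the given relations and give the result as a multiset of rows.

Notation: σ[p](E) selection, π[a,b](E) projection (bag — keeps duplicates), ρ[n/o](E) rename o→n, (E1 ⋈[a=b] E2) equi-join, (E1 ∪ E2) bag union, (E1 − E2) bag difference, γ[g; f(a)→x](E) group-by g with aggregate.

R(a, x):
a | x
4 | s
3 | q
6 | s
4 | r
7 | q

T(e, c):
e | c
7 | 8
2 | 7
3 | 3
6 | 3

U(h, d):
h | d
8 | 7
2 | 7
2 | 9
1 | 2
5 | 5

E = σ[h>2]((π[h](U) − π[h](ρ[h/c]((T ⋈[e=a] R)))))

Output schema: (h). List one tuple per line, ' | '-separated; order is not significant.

Row counts bottom-up:
  U → 5
  π[h](U) → 5
  T → 4
  R → 5
  (T ⋈[e=a] R) → 3
  ρ[h/c]((T ⋈[e=a] R)) → 3
  π[h](ρ[h/c]((T ⋈[e=a] R))) → 3
  (π[h](U) − π[h](ρ[h/c]((T ⋈[e=a] R)))) → 4
  σ[h>2]((π[h](U) − π[h](ρ[h/c]((T ⋈[e=a] R))))) → 1

== RESULT ==
h
5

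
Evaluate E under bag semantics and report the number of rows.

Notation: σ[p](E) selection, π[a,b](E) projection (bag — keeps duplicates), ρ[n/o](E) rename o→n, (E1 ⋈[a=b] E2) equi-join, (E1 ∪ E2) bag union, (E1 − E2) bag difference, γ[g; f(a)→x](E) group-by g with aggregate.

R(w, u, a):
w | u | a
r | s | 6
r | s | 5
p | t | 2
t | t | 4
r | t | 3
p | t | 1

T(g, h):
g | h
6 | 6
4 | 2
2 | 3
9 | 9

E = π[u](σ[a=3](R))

Subexpression sizes:
  R → 6
  σ[a=3](R) → 1
  π[u](σ[a=3](R)) → 1

|E| = 1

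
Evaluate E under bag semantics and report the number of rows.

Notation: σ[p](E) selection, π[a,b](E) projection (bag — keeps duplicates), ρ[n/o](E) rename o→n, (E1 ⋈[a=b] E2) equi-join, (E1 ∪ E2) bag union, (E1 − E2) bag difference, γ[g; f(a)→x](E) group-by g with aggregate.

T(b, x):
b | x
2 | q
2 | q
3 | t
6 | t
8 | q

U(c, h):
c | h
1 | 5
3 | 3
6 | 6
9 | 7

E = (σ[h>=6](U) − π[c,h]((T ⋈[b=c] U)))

Row counts bottom-up:
  U → 4
  σ[h>=6](U) → 2
  T → 5
  U → 4
  (T ⋈[b=c] U) → 2
  π[c,h]((T ⋈[b=c] U)) → 2
  (σ[h>=6](U) − π[c,h]((T ⋈[b=c] U))) → 1

|E| = 1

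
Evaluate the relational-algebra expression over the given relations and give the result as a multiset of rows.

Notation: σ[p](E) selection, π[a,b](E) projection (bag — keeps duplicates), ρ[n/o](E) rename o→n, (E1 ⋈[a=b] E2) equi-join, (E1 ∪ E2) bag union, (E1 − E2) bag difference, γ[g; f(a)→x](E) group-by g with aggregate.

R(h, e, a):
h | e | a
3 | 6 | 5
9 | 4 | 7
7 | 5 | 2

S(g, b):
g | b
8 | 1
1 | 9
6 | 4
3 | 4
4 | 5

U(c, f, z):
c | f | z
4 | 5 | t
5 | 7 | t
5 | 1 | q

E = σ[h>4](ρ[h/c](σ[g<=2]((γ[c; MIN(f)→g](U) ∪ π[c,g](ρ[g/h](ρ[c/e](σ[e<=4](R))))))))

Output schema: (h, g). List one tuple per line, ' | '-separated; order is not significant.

Subexpression sizes:
  U → 3
  γ[c; MIN(f)→g](U) → 2
  R → 3
  σ[e<=4](R) → 1
  ρ[c/e](σ[e<=4](R)) → 1
  ρ[g/h](ρ[c/e](σ[e<=4](R))) → 1
  π[c,g](ρ[g/h](ρ[c/e](σ[e<=4](R)))) → 1
  (γ[c; MIN(f)→g](U) ∪ π[c,g](ρ[g/h](ρ[c/e](σ[e<=4](R))))) → 3
  σ[g<=2]((γ[c; MIN(f)→g](U) ∪ π[c,g](ρ[g/h](ρ[c/e](σ[e<=4](R)))))) → 1
  ρ[h/c](σ[g<=2]((γ[c; MIN(f)→g](U) ∪ π[c,g](ρ[g/h](ρ[c/e](σ[e<=4](R))))))) → 1
  σ[h>4](ρ[h/c](σ[g<=2]((γ[c; MIN(f)→g](U) ∪ π[c,g](ρ[g/h](ρ[c/e](σ[e<=4](R)))))))) → 1

== RESULT ==
h | g
5 | 1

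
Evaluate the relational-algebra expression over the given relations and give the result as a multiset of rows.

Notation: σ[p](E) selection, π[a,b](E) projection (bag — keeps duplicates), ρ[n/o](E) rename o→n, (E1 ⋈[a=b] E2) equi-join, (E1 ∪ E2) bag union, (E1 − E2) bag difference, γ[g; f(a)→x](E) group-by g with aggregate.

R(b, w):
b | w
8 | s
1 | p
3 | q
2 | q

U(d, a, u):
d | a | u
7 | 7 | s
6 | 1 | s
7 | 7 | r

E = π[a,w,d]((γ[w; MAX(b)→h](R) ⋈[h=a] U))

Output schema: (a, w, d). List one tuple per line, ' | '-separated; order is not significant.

Per-node cardinality:
  R → 4
  γ[w; MAX(b)→h](R) → 3
  U → 3
  (γ[w; MAX(b)→h](R) ⋈[h=a] U) → 1
  π[a,w,d]((γ[w; MAX(b)→h](R) ⋈[h=a] U)) → 1

== RESULT ==
a | w | d
1 | p | 6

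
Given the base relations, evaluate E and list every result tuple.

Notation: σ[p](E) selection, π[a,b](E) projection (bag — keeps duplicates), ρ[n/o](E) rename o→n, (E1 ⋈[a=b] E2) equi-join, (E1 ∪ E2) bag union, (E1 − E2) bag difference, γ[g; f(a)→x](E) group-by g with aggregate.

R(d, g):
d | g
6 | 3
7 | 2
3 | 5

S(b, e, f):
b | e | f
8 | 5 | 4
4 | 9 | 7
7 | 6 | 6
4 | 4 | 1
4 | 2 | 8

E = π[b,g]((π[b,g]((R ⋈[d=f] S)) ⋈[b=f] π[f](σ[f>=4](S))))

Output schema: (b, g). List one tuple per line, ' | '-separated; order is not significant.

Subexpression sizes:
  R → 3
  S → 5
  (R ⋈[d=f] S) → 2
  π[b,g]((R ⋈[d=f] S)) → 2
  S → 5
  σ[f>=4](S) → 4
  π[f](σ[f>=4](S)) → 4
  (π[b,g]((R ⋈[d=f] S)) ⋈[b=f] π[f](σ[f>=4](S))) → 2
  π[b,g]((π[b,g]((R ⋈[d=f] S)) ⋈[b=f] π[f](σ[f>=4](S)))) → 2

== RESULT ==
b | g
4 | 2
7 | 3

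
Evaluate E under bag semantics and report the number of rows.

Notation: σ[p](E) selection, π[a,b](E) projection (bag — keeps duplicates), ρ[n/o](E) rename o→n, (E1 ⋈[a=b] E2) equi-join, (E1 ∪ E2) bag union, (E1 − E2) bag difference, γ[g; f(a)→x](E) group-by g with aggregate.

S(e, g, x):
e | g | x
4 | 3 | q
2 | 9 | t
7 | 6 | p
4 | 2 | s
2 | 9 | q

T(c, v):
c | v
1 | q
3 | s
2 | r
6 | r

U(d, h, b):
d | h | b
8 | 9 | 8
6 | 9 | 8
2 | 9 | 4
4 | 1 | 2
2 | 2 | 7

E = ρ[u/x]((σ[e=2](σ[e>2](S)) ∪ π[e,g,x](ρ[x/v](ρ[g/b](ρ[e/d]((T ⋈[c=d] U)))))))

Per-node cardinality:
  S → 5
  σ[e>2](S) → 3
  σ[e=2](σ[e>2](S)) → 0
  T → 4
  U → 5
  (T ⋈[c=d] U) → 3
  ρ[e/d]((T ⋈[c=d] U)) → 3
  ρ[g/b](ρ[e/d]((T ⋈[c=d] U))) → 3
  ρ[x/v](ρ[g/b](ρ[e/d]((T ⋈[c=d] U)))) → 3
  π[e,g,x](ρ[x/v](ρ[g/b](ρ[e/d]((T ⋈[c=d] U))))) → 3
  (σ[e=2](σ[e>2](S)) ∪ π[e,g,x](ρ[x/v](ρ[g/b](ρ[e/d]((T ⋈[c=d] U)))))) → 3
  ρ[u/x]((σ[e=2](σ[e>2](S)) ∪ π[e,g,x](ρ[x/v](ρ[g/b](ρ[e/d]((T ⋈[c=d] U))))))) → 3

|E| = 3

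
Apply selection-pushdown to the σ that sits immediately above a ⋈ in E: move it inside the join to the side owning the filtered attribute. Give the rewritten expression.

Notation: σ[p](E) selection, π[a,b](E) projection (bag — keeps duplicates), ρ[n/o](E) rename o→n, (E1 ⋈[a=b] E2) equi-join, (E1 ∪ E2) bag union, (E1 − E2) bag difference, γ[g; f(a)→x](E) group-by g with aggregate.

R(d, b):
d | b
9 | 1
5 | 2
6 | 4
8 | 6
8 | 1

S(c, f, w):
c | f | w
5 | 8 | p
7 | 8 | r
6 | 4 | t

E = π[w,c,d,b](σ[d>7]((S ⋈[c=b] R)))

σ filters on d, owned by the right side.
E' = π[w,c,d,b]((S ⋈[c=b] σ[d>7](R)))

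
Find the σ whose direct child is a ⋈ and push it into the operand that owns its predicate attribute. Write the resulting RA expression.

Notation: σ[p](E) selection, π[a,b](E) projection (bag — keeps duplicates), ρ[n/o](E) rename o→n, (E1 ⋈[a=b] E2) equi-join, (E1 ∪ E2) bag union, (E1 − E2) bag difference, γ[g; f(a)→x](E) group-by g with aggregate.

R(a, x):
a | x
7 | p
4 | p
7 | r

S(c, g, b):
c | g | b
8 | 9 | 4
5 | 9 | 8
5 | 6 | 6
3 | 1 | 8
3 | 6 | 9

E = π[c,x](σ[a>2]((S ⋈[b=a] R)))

σ filters on a, owned by the right side.
E' = π[c,x]((S ⋈[b=a] σ[a>2](R)))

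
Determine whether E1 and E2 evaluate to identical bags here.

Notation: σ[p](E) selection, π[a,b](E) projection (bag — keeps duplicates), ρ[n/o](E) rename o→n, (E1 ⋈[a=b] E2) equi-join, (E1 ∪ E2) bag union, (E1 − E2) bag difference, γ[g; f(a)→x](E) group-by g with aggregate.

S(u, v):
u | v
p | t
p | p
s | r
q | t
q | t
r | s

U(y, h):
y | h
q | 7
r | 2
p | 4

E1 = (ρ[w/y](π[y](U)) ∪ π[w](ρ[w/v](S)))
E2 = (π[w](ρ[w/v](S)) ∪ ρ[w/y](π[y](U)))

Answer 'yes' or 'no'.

E1 subexpression sizes:
  U → 3
  π[y](U) → 3
  ρ[w/y](π[y](U)) → 3
  S → 6
  ρ[w/v](S) → 6
  π[w](ρ[w/v](S)) → 6
  (ρ[w/y](π[y](U)) ∪ π[w](ρ[w/v](S))) → 9
E2 subexpression sizes:
  S → 6
  ρ[w/v](S) → 6
  π[w](ρ[w/v](S)) → 6
  U → 3
  π[y](U) → 3
  ρ[w/y](π[y](U)) → 3
  (π[w](ρ[w/v](S)) ∪ ρ[w/y](π[y](U))) → 9

E1 and E2 produce the same multiset:
w
p
p
q
r
r
s
t
t
t

yes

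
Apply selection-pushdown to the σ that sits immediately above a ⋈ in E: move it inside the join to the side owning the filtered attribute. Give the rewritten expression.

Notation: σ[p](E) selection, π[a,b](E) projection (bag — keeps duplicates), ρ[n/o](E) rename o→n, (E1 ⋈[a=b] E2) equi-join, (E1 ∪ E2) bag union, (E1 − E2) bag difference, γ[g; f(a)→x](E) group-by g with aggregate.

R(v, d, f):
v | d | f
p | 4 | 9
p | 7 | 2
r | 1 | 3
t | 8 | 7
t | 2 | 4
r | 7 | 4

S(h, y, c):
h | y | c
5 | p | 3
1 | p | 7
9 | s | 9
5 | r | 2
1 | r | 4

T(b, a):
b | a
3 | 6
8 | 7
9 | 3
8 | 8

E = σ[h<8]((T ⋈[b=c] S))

σ filters on h, owned by the right side.
E' = (T ⋈[b=c] σ[h<8](S))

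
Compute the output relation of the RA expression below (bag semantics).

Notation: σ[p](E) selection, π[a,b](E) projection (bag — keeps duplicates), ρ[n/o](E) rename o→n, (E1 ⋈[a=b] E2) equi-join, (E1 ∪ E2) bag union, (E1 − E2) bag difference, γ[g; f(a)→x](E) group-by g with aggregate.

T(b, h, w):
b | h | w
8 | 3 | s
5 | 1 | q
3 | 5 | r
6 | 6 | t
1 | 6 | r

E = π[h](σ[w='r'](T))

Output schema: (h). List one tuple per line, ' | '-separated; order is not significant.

Per-node cardinality:
  T → 5
  σ[w='r'](T) → 2
  π[h](σ[w='r'](T)) → 2

== RESULT ==
h
5
6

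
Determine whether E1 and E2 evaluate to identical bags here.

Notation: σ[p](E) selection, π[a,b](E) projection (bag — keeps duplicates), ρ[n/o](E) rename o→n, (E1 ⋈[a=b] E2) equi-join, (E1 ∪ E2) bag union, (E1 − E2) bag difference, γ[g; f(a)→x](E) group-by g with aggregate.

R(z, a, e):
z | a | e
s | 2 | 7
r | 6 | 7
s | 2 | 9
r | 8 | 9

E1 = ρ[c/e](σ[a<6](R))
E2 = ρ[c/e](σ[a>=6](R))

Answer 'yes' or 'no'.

E1 stepwise |·|:
  R → 4
  σ[a<6](R) → 2
  ρ[c/e](σ[a<6](R)) → 2
E2 stepwise |·|:
  R → 4
  σ[a>=6](R) → 2
  ρ[c/e](σ[a>=6](R)) → 2

E1 result:
z | a | c
s | 2 | 7
s | 2 | 9
E2 result:
z | a | c
r | 6 | 7
r | 8 | 9
Witness: ('s', 2, 9) appears 1× in E1 but 0× in E2.

no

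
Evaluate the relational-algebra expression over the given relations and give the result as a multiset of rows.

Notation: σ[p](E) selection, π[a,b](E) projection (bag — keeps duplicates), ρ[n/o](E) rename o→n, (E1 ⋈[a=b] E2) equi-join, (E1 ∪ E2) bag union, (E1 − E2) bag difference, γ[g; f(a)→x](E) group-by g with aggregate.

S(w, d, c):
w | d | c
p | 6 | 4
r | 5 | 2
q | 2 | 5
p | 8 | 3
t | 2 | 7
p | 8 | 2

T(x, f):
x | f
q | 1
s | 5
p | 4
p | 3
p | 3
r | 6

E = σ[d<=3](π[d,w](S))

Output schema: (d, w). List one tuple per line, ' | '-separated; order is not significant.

Subexpression sizes:
  S → 6
  π[d,w](S) → 6
  σ[d<=3](π[d,w](S)) → 2

== RESULT ==
d | w
2 | q
2 | t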